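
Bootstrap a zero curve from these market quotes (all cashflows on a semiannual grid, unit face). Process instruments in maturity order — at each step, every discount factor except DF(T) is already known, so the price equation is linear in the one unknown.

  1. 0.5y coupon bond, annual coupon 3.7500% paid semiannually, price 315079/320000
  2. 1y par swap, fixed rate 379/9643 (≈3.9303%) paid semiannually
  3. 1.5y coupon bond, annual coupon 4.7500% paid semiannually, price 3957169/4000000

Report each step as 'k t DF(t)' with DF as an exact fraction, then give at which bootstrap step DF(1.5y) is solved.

step 1 [0.5y] bond c/2=3/160: DF=(315079/320000 − 3/160·(0))/(1+3/160) = 1933/2000 ≈ 0.966500
step 2 [1y] swap r/2=379/19286: DF=(1 − 379/19286·(0.966500))/(1+379/19286) = 9621/10000 ≈ 0.962100
step 3 [1.5y] bond c/2=19/800: DF=(3957169/4000000 − 19/800·(0.966500+0.962100))/(1+19/800) = 576/625 ≈ 0.921600

1 1/2 1933/2000
2 1 9621/10000
3 3/2 576/625
DF(1.5y) is solved at step 3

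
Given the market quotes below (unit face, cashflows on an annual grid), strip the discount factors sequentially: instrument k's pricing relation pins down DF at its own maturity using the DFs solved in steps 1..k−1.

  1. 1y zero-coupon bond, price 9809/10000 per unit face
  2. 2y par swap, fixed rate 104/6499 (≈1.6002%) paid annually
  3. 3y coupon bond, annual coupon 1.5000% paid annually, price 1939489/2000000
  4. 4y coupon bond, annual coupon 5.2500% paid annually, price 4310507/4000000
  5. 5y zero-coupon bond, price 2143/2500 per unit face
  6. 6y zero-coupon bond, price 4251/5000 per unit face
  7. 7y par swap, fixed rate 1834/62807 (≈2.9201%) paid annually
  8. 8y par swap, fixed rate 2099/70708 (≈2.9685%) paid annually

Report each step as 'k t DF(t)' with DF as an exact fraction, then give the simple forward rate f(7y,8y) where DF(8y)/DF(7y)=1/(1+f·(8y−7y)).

1 1 9809/10000
2 2 1211/1250
3 3 4633/5000
4 4 2201/2500
5 5 2143/2500
6 6 4251/5000
7 7 4083/5000
8 8 7901/10000
f(7y,8y) = ((4083/5000)/(7901/10000) − 1)/(1) = 265/7901 ≈ 3.3540%

step 1 [1y] zero: DF = P = 9809/10000 ≈ 0.980900
step 2 [2y] swap r/1=104/6499: DF=(1 − 104/6499·(0.980900))/(1+104/6499) = 1211/1250 ≈ 0.968800
step 3 [3y] bond c/1=3/200: DF=(1939489/2000000 − 3/200·(0.980900+0.968800))/(1+3/200) = 4633/5000 ≈ 0.926600
step 4 [4y] bond c/1=21/400: DF=(4310507/4000000 − 21/400·(0.980900+0.968800+0.926600))/(1+21/400) = 2201/2500 ≈ 0.880400
step 5 [5y] zero: DF = P = 2143/2500 ≈ 0.857200
step 6 [6y] zero: DF = P = 4251/5000 ≈ 0.850200
step 7 [7y] swap r/1=1834/62807: DF=(1 − 1834/62807·(0.980900+0.968800+0.926600+0.880400+0.857200+0.850200))/(1+1834/62807) = 4083/5000 ≈ 0.816600
step 8 [8y] swap r/1=2099/70708: DF=(1 − 2099/70708·(0.980900+0.968800+0.926600+0.880400+0.857200+0.850200+0.816600))/(1+2099/70708) = 7901/10000 ≈ 0.790100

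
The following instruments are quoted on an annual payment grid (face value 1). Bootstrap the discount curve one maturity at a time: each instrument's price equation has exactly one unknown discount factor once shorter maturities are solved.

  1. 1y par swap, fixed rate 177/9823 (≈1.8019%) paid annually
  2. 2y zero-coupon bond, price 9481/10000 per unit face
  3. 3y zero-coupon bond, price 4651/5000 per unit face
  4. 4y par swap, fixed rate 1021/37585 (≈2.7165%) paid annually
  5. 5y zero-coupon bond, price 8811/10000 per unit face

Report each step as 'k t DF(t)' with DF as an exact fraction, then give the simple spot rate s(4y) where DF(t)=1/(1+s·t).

step 1 [1y] swap r/1=177/9823: DF=(1 − 177/9823·(0))/(1+177/9823) = 9823/10000 ≈ 0.982300
step 2 [2y] zero: DF = P = 9481/10000 ≈ 0.948100
step 3 [3y] zero: DF = P = 4651/5000 ≈ 0.930200
step 4 [4y] swap r/1=1021/37585: DF=(1 − 1021/37585·(0.982300+0.948100+0.930200))/(1+1021/37585) = 8979/10000 ≈ 0.897900
step 5 [5y] zero: DF = P = 8811/10000 ≈ 0.881100

1 1 9823/10000
2 2 9481/10000
3 3 4651/5000
4 4 8979/10000
5 5 8811/10000
s(4y) = (1/(8979/10000) − 1)/(4) = 1021/35916 ≈ 2.8427%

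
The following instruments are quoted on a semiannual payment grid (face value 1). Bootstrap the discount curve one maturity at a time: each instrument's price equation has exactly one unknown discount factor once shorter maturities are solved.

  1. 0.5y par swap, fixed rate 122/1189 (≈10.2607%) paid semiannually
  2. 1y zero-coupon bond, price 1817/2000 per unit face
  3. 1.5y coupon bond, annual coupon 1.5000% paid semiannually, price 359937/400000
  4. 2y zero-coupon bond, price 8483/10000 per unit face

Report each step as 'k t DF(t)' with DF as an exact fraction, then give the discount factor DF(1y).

1 1/2 1189/1250
2 1 1817/2000
3 3/2 8793/10000
4 2 8483/10000
DF(1y) = 1817/2000 ≈ 0.908500

step 1 [0.5y] swap r/2=61/1189: DF=(1 − 61/1189·(0))/(1+61/1189) = 1189/1250 ≈ 0.951200
step 2 [1y] zero: DF = P = 1817/2000 ≈ 0.908500
step 3 [1.5y] bond c/2=3/400: DF=(359937/400000 − 3/400·(0.951200+0.908500))/(1+3/400) = 8793/10000 ≈ 0.879300
step 4 [2y] zero: DF = P = 8483/10000 ≈ 0.848300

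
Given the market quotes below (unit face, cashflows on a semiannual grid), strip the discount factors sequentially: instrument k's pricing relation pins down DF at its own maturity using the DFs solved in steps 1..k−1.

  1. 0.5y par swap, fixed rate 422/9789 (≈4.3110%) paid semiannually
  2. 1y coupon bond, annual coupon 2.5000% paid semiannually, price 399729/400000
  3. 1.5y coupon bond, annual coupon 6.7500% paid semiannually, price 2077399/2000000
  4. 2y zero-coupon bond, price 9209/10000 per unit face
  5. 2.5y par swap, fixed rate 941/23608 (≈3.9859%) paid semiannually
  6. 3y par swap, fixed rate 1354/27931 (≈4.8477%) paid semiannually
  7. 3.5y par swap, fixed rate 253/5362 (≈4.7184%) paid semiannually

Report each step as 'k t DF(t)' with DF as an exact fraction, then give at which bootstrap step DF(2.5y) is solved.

step 1 [0.5y] swap r/2=211/9789: DF=(1 − 211/9789·(0))/(1+211/9789) = 9789/10000 ≈ 0.978900
step 2 [1y] bond c/2=1/80: DF=(399729/400000 − 1/80·(0.978900))/(1+1/80) = 9749/10000 ≈ 0.974900
step 3 [1.5y] bond c/2=27/800: DF=(2077399/2000000 − 27/800·(0.978900+0.974900))/(1+27/800) = 941/1000 ≈ 0.941000
step 4 [2y] zero: DF = P = 9209/10000 ≈ 0.920900
step 5 [2.5y] swap r/2=941/47216: DF=(1 − 941/47216·(0.978900+0.974900+0.941000+0.920900))/(1+941/47216) = 9059/10000 ≈ 0.905900
step 6 [3y] swap r/2=677/27931: DF=(1 − 677/27931·(0.978900+0.974900+0.941000+0.920900+0.905900))/(1+677/27931) = 4323/5000 ≈ 0.864600
step 7 [3.5y] swap r/2=253/10724: DF=(1 − 253/10724·(0.978900+0.974900+0.941000+0.920900+0.905900+0.864600))/(1+253/10724) = 4241/5000 ≈ 0.848200

1 1/2 9789/10000
2 1 9749/10000
3 3/2 941/1000
4 2 9209/10000
5 5/2 9059/10000
6 3 4323/5000
7 7/2 4241/5000
DF(2.5y) is solved at step 5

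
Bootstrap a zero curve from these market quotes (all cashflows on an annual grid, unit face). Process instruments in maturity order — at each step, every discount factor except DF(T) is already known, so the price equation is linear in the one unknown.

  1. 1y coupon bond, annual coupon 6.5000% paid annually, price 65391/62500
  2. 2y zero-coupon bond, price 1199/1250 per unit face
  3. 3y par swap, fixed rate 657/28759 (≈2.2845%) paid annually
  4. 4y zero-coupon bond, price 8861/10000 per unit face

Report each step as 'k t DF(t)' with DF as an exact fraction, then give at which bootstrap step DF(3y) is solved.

step 1 [1y] bond c/1=13/200: DF=(65391/62500 − 13/200·(0))/(1+13/200) = 614/625 ≈ 0.982400
step 2 [2y] zero: DF = P = 1199/1250 ≈ 0.959200
step 3 [3y] swap r/1=657/28759: DF=(1 − 657/28759·(0.982400+0.959200))/(1+657/28759) = 9343/10000 ≈ 0.934300
step 4 [4y] zero: DF = P = 8861/10000 ≈ 0.886100

1 1 614/625
2 2 1199/1250
3 3 9343/10000
4 4 8861/10000
DF(3y) is solved at step 3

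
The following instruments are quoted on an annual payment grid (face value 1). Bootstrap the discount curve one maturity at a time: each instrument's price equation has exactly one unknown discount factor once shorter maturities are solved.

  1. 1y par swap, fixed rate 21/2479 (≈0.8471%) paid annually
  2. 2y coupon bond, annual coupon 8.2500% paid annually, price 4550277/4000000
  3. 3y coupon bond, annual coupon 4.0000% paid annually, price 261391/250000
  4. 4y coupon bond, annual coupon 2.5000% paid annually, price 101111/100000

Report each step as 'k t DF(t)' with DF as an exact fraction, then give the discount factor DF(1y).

step 1 [1y] swap r/1=21/2479: DF=(1 − 21/2479·(0))/(1+21/2479) = 2479/2500 ≈ 0.991600
step 2 [2y] bond c/1=33/400: DF=(4550277/4000000 − 33/400·(0.991600))/(1+33/400) = 9753/10000 ≈ 0.975300
step 3 [3y] bond c/1=1/25: DF=(261391/250000 − 1/25·(0.991600+0.975300))/(1+1/25) = 9297/10000 ≈ 0.929700
step 4 [4y] bond c/1=1/40: DF=(101111/100000 − 1/40·(0.991600+0.975300+0.929700))/(1+1/40) = 4579/5000 ≈ 0.915800

1 1 2479/2500
2 2 9753/10000
3 3 9297/10000
4 4 4579/5000
DF(1y) = 2479/2500 ≈ 0.991600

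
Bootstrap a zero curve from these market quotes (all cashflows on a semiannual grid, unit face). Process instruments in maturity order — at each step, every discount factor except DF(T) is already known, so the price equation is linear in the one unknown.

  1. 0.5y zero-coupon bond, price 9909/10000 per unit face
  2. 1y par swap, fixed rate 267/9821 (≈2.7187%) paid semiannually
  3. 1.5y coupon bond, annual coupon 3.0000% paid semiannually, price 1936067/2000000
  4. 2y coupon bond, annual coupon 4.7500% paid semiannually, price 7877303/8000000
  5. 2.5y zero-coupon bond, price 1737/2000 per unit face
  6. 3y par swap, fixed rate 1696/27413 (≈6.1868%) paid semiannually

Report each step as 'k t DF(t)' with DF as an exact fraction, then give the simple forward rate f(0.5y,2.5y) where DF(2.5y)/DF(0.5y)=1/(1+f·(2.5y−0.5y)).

1 1/2 9909/10000
2 1 9733/10000
3 3/2 9247/10000
4 2 2237/2500
5 5/2 1737/2000
6 3 519/625
f(0.5y,2.5y) = ((9909/10000)/(1737/2000) − 1)/(2) = 68/965 ≈ 7.0466%

step 1 [0.5y] zero: DF = P = 9909/10000 ≈ 0.990900
step 2 [1y] swap r/2=267/19642: DF=(1 − 267/19642·(0.990900))/(1+267/19642) = 9733/10000 ≈ 0.973300
step 3 [1.5y] bond c/2=3/200: DF=(1936067/2000000 − 3/200·(0.990900+0.973300))/(1+3/200) = 9247/10000 ≈ 0.924700
step 4 [2y] bond c/2=19/800: DF=(7877303/8000000 − 19/800·(0.990900+0.973300+0.924700))/(1+19/800) = 2237/2500 ≈ 0.894800
step 5 [2.5y] zero: DF = P = 1737/2000 ≈ 0.868500
step 6 [3y] swap r/2=848/27413: DF=(1 − 848/27413·(0.990900+0.973300+0.924700+0.894800+0.868500))/(1+848/27413) = 519/625 ≈ 0.830400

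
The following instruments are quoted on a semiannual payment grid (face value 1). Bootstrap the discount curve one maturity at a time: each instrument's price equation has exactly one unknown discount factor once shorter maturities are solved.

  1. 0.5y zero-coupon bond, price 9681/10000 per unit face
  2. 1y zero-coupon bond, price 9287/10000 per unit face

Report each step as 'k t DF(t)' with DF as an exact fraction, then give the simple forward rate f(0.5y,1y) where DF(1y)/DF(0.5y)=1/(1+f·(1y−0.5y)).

1 1/2 9681/10000
2 1 9287/10000
f(0.5y,1y) = ((9681/10000)/(9287/10000) − 1)/(1/2) = 788/9287 ≈ 8.4850%

step 1 [0.5y] zero: DF = P = 9681/10000 ≈ 0.968100
step 2 [1y] zero: DF = P = 9287/10000 ≈ 0.928700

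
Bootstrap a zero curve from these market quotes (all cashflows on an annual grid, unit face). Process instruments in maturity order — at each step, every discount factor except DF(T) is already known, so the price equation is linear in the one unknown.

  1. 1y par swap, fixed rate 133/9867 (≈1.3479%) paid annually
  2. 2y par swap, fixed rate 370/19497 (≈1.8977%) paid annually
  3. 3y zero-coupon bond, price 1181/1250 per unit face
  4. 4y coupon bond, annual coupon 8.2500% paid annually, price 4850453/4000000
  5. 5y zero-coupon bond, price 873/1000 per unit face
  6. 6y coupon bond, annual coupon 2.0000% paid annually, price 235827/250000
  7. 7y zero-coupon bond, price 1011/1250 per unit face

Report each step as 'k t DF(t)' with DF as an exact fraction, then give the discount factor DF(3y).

step 1 [1y] swap r/1=133/9867: DF=(1 − 133/9867·(0))/(1+133/9867) = 9867/10000 ≈ 0.986700
step 2 [2y] swap r/1=370/19497: DF=(1 − 370/19497·(0.986700))/(1+370/19497) = 963/1000 ≈ 0.963000
step 3 [3y] zero: DF = P = 1181/1250 ≈ 0.944800
step 4 [4y] bond c/1=33/400: DF=(4850453/4000000 − 33/400·(0.986700+0.963000+0.944800))/(1+33/400) = 2249/2500 ≈ 0.899600
step 5 [5y] zero: DF = P = 873/1000 ≈ 0.873000
step 6 [6y] bond c/1=1/50: DF=(235827/250000 − 1/50·(0.986700+0.963000+0.944800+0.899600+0.873000))/(1+1/50) = 8333/10000 ≈ 0.833300
step 7 [7y] zero: DF = P = 1011/1250 ≈ 0.808800

1 1 9867/10000
2 2 963/1000
3 3 1181/1250
4 4 2249/2500
5 5 873/1000
6 6 8333/10000
7 7 1011/1250
DF(3y) = 1181/1250 ≈ 0.944800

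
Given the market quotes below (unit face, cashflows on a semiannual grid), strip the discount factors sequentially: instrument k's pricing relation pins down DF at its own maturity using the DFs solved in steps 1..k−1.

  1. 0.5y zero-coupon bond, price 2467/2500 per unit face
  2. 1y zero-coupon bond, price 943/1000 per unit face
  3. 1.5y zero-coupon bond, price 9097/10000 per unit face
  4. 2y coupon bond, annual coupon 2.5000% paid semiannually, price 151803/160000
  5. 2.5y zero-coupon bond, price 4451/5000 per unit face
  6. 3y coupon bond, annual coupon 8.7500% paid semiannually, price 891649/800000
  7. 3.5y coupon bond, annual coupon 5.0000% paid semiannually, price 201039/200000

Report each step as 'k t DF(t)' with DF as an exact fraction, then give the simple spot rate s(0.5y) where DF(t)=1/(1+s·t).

step 1 [0.5y] zero: DF = P = 2467/2500 ≈ 0.986800
step 2 [1y] zero: DF = P = 943/1000 ≈ 0.943000
step 3 [1.5y] zero: DF = P = 9097/10000 ≈ 0.909700
step 4 [2y] bond c/2=1/80: DF=(151803/160000 − 1/80·(0.986800+0.943000+0.909700))/(1+1/80) = 451/500 ≈ 0.902000
step 5 [2.5y] zero: DF = P = 4451/5000 ≈ 0.890200
step 6 [3y] bond c/2=7/160: DF=(891649/800000 − 7/160·(0.986800+0.943000+0.909700+0.902000+0.890200))/(1+7/160) = 8737/10000 ≈ 0.873700
step 7 [3.5y] bond c/2=1/40: DF=(201039/200000 − 1/40·(0.986800+0.943000+0.909700+0.902000+0.890200+0.873700))/(1+1/40) = 529/625 ≈ 0.846400

1 1/2 2467/2500
2 1 943/1000
3 3/2 9097/10000
4 2 451/500
5 5/2 4451/5000
6 3 8737/10000
7 7/2 529/625
s(0.5y) = (1/(2467/2500) − 1)/(1/2) = 66/2467 ≈ 2.6753%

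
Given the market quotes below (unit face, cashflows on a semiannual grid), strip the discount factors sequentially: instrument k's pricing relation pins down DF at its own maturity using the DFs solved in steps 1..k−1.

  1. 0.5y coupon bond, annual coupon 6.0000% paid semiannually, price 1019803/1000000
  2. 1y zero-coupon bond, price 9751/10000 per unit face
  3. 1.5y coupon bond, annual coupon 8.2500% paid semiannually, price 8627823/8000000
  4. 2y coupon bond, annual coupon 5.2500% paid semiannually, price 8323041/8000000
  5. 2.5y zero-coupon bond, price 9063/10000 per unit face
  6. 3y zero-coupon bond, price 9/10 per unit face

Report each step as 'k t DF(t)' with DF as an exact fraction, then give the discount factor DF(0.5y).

1 1/2 9901/10000
2 1 9751/10000
3 3/2 9579/10000
4 2 939/1000
5 5/2 9063/10000
6 3 9/10
DF(0.5y) = 9901/10000 ≈ 0.990100

step 1 [0.5y] bond c/2=3/100: DF=(1019803/1000000 − 3/100·(0))/(1+3/100) = 9901/10000 ≈ 0.990100
step 2 [1y] zero: DF = P = 9751/10000 ≈ 0.975100
step 3 [1.5y] bond c/2=33/800: DF=(8627823/8000000 − 33/800·(0.990100+0.975100))/(1+33/800) = 9579/10000 ≈ 0.957900
step 4 [2y] bond c/2=21/800: DF=(8323041/8000000 − 21/800·(0.990100+0.975100+0.957900))/(1+21/800) = 939/1000 ≈ 0.939000
step 5 [2.5y] zero: DF = P = 9063/10000 ≈ 0.906300
step 6 [3y] zero: DF = P = 9/10 ≈ 0.900000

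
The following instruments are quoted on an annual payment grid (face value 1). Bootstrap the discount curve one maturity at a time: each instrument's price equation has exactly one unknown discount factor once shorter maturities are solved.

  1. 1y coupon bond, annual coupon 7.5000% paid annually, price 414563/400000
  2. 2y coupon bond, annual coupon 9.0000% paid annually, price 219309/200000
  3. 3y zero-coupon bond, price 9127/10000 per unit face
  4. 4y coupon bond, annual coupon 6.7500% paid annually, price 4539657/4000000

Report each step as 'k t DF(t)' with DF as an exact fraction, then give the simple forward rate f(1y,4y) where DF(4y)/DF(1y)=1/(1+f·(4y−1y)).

1 1 9641/10000
2 2 579/625
3 3 9127/10000
4 4 8859/10000
f(1y,4y) = ((9641/10000)/(8859/10000) − 1)/(3) = 782/26577 ≈ 2.9424%

step 1 [1y] bond c/1=3/40: DF=(414563/400000 − 3/40·(0))/(1+3/40) = 9641/10000 ≈ 0.964100
step 2 [2y] bond c/1=9/100: DF=(219309/200000 − 9/100·(0.964100))/(1+9/100) = 579/625 ≈ 0.926400
step 3 [3y] zero: DF = P = 9127/10000 ≈ 0.912700
step 4 [4y] bond c/1=27/400: DF=(4539657/4000000 − 27/400·(0.964100+0.926400+0.912700))/(1+27/400) = 8859/10000 ≈ 0.885900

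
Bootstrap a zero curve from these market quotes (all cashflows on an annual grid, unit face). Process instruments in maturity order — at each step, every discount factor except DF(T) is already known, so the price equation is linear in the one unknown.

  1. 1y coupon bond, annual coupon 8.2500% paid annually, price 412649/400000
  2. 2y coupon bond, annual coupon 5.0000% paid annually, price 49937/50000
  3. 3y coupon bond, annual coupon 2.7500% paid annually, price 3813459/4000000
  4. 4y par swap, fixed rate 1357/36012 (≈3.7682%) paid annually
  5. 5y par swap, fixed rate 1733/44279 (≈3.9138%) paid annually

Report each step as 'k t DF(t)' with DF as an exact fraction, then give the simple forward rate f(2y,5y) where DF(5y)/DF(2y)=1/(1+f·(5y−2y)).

1 1 953/1000
2 2 4529/5000
3 3 8781/10000
4 4 8643/10000
5 5 8267/10000
f(2y,5y) = ((4529/5000)/(8267/10000) − 1)/(3) = 113/3543 ≈ 3.1894%

step 1 [1y] bond c/1=33/400: DF=(412649/400000 − 33/400·(0))/(1+33/400) = 953/1000 ≈ 0.953000
step 2 [2y] bond c/1=1/20: DF=(49937/50000 − 1/20·(0.953000))/(1+1/20) = 4529/5000 ≈ 0.905800
step 3 [3y] bond c/1=11/400: DF=(3813459/4000000 − 11/400·(0.953000+0.905800))/(1+11/400) = 8781/10000 ≈ 0.878100
step 4 [4y] swap r/1=1357/36012: DF=(1 − 1357/36012·(0.953000+0.905800+0.878100))/(1+1357/36012) = 8643/10000 ≈ 0.864300
step 5 [5y] swap r/1=1733/44279: DF=(1 − 1733/44279·(0.953000+0.905800+0.878100+0.864300))/(1+1733/44279) = 8267/10000 ≈ 0.826700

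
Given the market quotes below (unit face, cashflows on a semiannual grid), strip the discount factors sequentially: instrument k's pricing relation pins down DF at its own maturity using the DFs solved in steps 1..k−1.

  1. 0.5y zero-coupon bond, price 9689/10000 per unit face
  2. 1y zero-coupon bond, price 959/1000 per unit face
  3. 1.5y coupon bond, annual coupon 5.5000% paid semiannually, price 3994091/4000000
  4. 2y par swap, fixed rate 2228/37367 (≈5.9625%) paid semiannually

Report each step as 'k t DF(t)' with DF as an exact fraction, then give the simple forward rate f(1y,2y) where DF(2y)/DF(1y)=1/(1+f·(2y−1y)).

step 1 [0.5y] zero: DF = P = 9689/10000 ≈ 0.968900
step 2 [1y] zero: DF = P = 959/1000 ≈ 0.959000
step 3 [1.5y] bond c/2=11/400: DF=(3994091/4000000 − 11/400·(0.968900+0.959000))/(1+11/400) = 4601/5000 ≈ 0.920200
step 4 [2y] swap r/2=1114/37367: DF=(1 − 1114/37367·(0.968900+0.959000+0.920200))/(1+1114/37367) = 4443/5000 ≈ 0.888600

1 1/2 9689/10000
2 1 959/1000
3 3/2 4601/5000
4 2 4443/5000
f(1y,2y) = ((959/1000)/(4443/5000) − 1)/(1) = 352/4443 ≈ 7.9226%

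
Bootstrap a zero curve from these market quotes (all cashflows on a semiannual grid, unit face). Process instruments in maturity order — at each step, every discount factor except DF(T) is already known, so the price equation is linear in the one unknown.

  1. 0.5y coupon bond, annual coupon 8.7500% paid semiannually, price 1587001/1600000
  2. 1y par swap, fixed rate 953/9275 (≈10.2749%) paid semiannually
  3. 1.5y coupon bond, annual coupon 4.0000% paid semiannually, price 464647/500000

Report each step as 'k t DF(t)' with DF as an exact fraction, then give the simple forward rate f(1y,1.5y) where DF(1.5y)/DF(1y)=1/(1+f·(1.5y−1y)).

step 1 [0.5y] bond c/2=7/160: DF=(1587001/1600000 − 7/160·(0))/(1+7/160) = 9503/10000 ≈ 0.950300
step 2 [1y] swap r/2=953/18550: DF=(1 − 953/18550·(0.950300))/(1+953/18550) = 9047/10000 ≈ 0.904700
step 3 [1.5y] bond c/2=1/50: DF=(464647/500000 − 1/50·(0.950300+0.904700))/(1+1/50) = 8747/10000 ≈ 0.874700

1 1/2 9503/10000
2 1 9047/10000
3 3/2 8747/10000
f(1y,1.5y) = ((9047/10000)/(8747/10000) − 1)/(1/2) = 600/8747 ≈ 6.8595%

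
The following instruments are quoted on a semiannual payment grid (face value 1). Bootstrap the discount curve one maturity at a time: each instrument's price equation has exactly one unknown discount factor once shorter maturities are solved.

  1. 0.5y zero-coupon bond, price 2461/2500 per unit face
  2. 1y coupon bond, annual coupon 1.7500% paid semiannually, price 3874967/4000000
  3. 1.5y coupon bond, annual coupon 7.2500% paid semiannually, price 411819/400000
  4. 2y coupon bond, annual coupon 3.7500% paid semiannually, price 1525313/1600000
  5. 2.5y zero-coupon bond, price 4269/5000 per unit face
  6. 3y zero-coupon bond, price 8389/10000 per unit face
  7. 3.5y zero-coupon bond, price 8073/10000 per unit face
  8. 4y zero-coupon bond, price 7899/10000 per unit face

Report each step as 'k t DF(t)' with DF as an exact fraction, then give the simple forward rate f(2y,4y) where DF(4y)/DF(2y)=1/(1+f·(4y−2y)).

step 1 [0.5y] zero: DF = P = 2461/2500 ≈ 0.984400
step 2 [1y] bond c/2=7/800: DF=(3874967/4000000 − 7/800·(0.984400))/(1+7/800) = 4759/5000 ≈ 0.951800
step 3 [1.5y] bond c/2=29/800: DF=(411819/400000 − 29/800·(0.984400+0.951800))/(1+29/800) = 4629/5000 ≈ 0.925800
step 4 [2y] bond c/2=3/160: DF=(1525313/1600000 − 3/160·(0.984400+0.951800+0.925800))/(1+3/160) = 8831/10000 ≈ 0.883100
step 5 [2.5y] zero: DF = P = 4269/5000 ≈ 0.853800
step 6 [3y] zero: DF = P = 8389/10000 ≈ 0.838900
step 7 [3.5y] zero: DF = P = 8073/10000 ≈ 0.807300
step 8 [4y] zero: DF = P = 7899/10000 ≈ 0.789900

1 1/2 2461/2500
2 1 4759/5000
3 3/2 4629/5000
4 2 8831/10000
5 5/2 4269/5000
6 3 8389/10000
7 7/2 8073/10000
8 4 7899/10000
f(2y,4y) = ((8831/10000)/(7899/10000) − 1)/(2) = 466/7899 ≈ 5.8995%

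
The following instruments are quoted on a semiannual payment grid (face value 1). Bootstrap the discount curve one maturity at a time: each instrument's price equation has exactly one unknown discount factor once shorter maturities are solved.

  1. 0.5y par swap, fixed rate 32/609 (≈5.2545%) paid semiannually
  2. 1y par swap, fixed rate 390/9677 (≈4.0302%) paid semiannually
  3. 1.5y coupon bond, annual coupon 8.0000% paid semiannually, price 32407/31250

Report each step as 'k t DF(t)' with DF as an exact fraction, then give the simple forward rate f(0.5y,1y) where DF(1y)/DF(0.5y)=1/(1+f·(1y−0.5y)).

step 1 [0.5y] swap r/2=16/609: DF=(1 − 16/609·(0))/(1+16/609) = 609/625 ≈ 0.974400
step 2 [1y] swap r/2=195/9677: DF=(1 − 195/9677·(0.974400))/(1+195/9677) = 961/1000 ≈ 0.961000
step 3 [1.5y] bond c/2=1/25: DF=(32407/31250 − 1/25·(0.974400+0.961000))/(1+1/25) = 9227/10000 ≈ 0.922700

1 1/2 609/625
2 1 961/1000
3 3/2 9227/10000
f(0.5y,1y) = ((609/625)/(961/1000) − 1)/(1/2) = 134/4805 ≈ 2.7888%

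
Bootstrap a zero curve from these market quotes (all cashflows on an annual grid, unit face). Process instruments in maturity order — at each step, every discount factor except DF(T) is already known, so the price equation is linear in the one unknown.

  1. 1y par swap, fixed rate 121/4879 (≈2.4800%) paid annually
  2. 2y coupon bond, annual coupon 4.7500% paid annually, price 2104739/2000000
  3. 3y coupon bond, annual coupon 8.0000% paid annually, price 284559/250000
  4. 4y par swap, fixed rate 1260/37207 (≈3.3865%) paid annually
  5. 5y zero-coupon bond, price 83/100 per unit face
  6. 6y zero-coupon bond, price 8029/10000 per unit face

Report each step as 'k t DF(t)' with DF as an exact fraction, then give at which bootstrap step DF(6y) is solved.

1 1 4879/5000
2 2 2401/2500
3 3 1821/2000
4 4 437/500
5 5 83/100
6 6 8029/10000
DF(6y) is solved at step 6

step 1 [1y] swap r/1=121/4879: DF=(1 − 121/4879·(0))/(1+121/4879) = 4879/5000 ≈ 0.975800
step 2 [2y] bond c/1=19/400: DF=(2104739/2000000 − 19/400·(0.975800))/(1+19/400) = 2401/2500 ≈ 0.960400
step 3 [3y] bond c/1=2/25: DF=(284559/250000 − 2/25·(0.975800+0.960400))/(1+2/25) = 1821/2000 ≈ 0.910500
step 4 [4y] swap r/1=1260/37207: DF=(1 − 1260/37207·(0.975800+0.960400+0.910500))/(1+1260/37207) = 437/500 ≈ 0.874000
step 5 [5y] zero: DF = P = 83/100 ≈ 0.830000
step 6 [6y] zero: DF = P = 8029/10000 ≈ 0.802900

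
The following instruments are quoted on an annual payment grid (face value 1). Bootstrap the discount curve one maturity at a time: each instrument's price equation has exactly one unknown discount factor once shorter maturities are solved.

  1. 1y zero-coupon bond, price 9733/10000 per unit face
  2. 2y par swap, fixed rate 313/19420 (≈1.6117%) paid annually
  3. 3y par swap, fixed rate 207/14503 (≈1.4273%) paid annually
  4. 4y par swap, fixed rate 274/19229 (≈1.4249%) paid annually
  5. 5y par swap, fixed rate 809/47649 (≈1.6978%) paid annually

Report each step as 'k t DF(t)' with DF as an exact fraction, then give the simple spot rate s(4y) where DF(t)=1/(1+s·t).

step 1 [1y] zero: DF = P = 9733/10000 ≈ 0.973300
step 2 [2y] swap r/1=313/19420: DF=(1 − 313/19420·(0.973300))/(1+313/19420) = 9687/10000 ≈ 0.968700
step 3 [3y] swap r/1=207/14503: DF=(1 − 207/14503·(0.973300+0.968700))/(1+207/14503) = 4793/5000 ≈ 0.958600
step 4 [4y] swap r/1=274/19229: DF=(1 − 274/19229·(0.973300+0.968700+0.958600))/(1+274/19229) = 2363/2500 ≈ 0.945200
step 5 [5y] swap r/1=809/47649: DF=(1 − 809/47649·(0.973300+0.968700+0.958600+0.945200))/(1+809/47649) = 9191/10000 ≈ 0.919100

1 1 9733/10000
2 2 9687/10000
3 3 4793/5000
4 4 2363/2500
5 5 9191/10000
s(4y) = (1/(2363/2500) − 1)/(4) = 137/9452 ≈ 1.4494%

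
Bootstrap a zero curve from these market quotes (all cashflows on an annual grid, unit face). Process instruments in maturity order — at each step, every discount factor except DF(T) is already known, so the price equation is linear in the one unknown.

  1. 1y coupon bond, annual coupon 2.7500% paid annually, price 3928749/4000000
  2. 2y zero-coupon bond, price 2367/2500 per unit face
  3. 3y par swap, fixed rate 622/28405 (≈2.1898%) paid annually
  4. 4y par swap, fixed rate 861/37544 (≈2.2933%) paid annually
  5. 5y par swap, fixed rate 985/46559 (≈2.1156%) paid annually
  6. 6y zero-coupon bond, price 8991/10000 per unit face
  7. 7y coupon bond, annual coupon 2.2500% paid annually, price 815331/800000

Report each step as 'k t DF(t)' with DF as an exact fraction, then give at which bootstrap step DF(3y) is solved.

1 1 9559/10000
2 2 2367/2500
3 3 4689/5000
4 4 9139/10000
5 5 1803/2000
6 6 8991/10000
7 7 1749/2000
DF(3y) is solved at step 3

step 1 [1y] bond c/1=11/400: DF=(3928749/4000000 − 11/400·(0))/(1+11/400) = 9559/10000 ≈ 0.955900
step 2 [2y] zero: DF = P = 2367/2500 ≈ 0.946800
step 3 [3y] swap r/1=622/28405: DF=(1 − 622/28405·(0.955900+0.946800))/(1+622/28405) = 4689/5000 ≈ 0.937800
step 4 [4y] swap r/1=861/37544: DF=(1 − 861/37544·(0.955900+0.946800+0.937800))/(1+861/37544) = 9139/10000 ≈ 0.913900
step 5 [5y] swap r/1=985/46559: DF=(1 − 985/46559·(0.955900+0.946800+0.937800+0.913900))/(1+985/46559) = 1803/2000 ≈ 0.901500
step 6 [6y] zero: DF = P = 8991/10000 ≈ 0.899100
step 7 [7y] bond c/1=9/400: DF=(815331/800000 − 9/400·(0.955900+0.946800+0.937800+0.913900+0.901500+0.899100))/(1+9/400) = 1749/2000 ≈ 0.874500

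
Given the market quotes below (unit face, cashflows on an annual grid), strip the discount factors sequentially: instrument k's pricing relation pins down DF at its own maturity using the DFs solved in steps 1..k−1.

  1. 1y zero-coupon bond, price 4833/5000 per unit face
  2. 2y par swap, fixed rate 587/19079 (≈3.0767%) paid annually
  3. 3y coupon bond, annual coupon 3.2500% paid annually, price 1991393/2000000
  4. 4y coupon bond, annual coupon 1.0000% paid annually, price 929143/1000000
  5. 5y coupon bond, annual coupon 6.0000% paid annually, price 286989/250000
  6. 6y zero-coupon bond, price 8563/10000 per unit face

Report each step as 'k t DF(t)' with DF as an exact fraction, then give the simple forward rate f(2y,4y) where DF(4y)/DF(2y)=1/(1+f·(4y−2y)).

1 1 4833/5000
2 2 9413/10000
3 3 9043/10000
4 4 8921/10000
5 5 8733/10000
6 6 8563/10000
f(2y,4y) = ((9413/10000)/(8921/10000) − 1)/(2) = 246/8921 ≈ 2.7575%

step 1 [1y] zero: DF = P = 4833/5000 ≈ 0.966600
step 2 [2y] swap r/1=587/19079: DF=(1 − 587/19079·(0.966600))/(1+587/19079) = 9413/10000 ≈ 0.941300
step 3 [3y] bond c/1=13/400: DF=(1991393/2000000 − 13/400·(0.966600+0.941300))/(1+13/400) = 9043/10000 ≈ 0.904300
step 4 [4y] bond c/1=1/100: DF=(929143/1000000 − 1/100·(0.966600+0.941300+0.904300))/(1+1/100) = 8921/10000 ≈ 0.892100
step 5 [5y] bond c/1=3/50: DF=(286989/250000 − 3/50·(0.966600+0.941300+0.904300+0.892100))/(1+3/50) = 8733/10000 ≈ 0.873300
step 6 [6y] zero: DF = P = 8563/10000 ≈ 0.856300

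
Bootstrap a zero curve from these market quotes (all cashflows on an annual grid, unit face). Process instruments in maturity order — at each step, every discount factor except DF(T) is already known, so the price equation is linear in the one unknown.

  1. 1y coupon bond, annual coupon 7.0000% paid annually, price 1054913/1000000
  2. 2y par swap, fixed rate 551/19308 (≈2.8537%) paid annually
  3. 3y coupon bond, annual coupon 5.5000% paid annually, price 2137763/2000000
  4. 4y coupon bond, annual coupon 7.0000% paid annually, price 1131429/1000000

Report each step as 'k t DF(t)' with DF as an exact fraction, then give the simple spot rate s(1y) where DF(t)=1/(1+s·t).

step 1 [1y] bond c/1=7/100: DF=(1054913/1000000 − 7/100·(0))/(1+7/100) = 9859/10000 ≈ 0.985900
step 2 [2y] swap r/1=551/19308: DF=(1 − 551/19308·(0.985900))/(1+551/19308) = 9449/10000 ≈ 0.944900
step 3 [3y] bond c/1=11/200: DF=(2137763/2000000 − 11/200·(0.985900+0.944900))/(1+11/200) = 73/80 ≈ 0.912500
step 4 [4y] bond c/1=7/100: DF=(1131429/1000000 − 7/100·(0.985900+0.944900+0.912500))/(1+7/100) = 4357/5000 ≈ 0.871400

1 1 9859/10000
2 2 9449/10000
3 3 73/80
4 4 4357/5000
s(1y) = (1/(9859/10000) − 1)/(1) = 141/9859 ≈ 1.4302%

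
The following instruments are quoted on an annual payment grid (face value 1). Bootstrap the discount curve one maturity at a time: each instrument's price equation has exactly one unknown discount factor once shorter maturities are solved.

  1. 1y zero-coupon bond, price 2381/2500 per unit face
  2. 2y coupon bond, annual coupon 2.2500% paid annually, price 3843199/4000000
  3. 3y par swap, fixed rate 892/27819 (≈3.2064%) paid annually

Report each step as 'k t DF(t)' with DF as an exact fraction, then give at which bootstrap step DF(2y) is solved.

1 1 2381/2500
2 2 9187/10000
3 3 2277/2500
DF(2y) is solved at step 2

step 1 [1y] zero: DF = P = 2381/2500 ≈ 0.952400
step 2 [2y] bond c/1=9/400: DF=(3843199/4000000 − 9/400·(0.952400))/(1+9/400) = 9187/10000 ≈ 0.918700
step 3 [3y] swap r/1=892/27819: DF=(1 − 892/27819·(0.952400+0.918700))/(1+892/27819) = 2277/2500 ≈ 0.910800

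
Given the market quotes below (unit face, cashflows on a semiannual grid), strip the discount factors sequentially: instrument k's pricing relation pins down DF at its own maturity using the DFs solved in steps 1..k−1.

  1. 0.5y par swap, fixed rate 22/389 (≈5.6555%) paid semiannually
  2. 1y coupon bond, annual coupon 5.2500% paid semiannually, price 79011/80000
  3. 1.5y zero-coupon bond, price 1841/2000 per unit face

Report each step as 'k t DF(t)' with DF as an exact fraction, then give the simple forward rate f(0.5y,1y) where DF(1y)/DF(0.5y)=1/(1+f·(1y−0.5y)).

step 1 [0.5y] swap r/2=11/389: DF=(1 − 11/389·(0))/(1+11/389) = 389/400 ≈ 0.972500
step 2 [1y] bond c/2=21/800: DF=(79011/80000 − 21/800·(0.972500))/(1+21/800) = 15/16 ≈ 0.937500
step 3 [1.5y] zero: DF = P = 1841/2000 ≈ 0.920500

1 1/2 389/400
2 1 15/16
3 3/2 1841/2000
f(0.5y,1y) = ((389/400)/(15/16) − 1)/(1/2) = 28/375 ≈ 7.4667%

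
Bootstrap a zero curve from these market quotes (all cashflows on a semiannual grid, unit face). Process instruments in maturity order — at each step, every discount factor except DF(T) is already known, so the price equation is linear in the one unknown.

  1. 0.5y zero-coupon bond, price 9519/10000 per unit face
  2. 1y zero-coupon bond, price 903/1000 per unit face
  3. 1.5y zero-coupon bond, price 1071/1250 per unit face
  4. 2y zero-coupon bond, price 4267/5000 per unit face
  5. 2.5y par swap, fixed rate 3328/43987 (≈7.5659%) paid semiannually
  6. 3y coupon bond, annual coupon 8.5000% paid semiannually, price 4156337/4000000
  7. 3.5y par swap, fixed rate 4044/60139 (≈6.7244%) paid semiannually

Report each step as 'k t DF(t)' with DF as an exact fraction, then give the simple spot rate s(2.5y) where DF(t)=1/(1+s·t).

1 1/2 9519/10000
2 1 903/1000
3 3/2 1071/1250
4 2 4267/5000
5 5/2 521/625
6 3 4087/5000
7 7/2 3989/5000
s(2.5y) = (1/(521/625) − 1)/(5/2) = 208/2605 ≈ 7.9846%

step 1 [0.5y] zero: DF = P = 9519/10000 ≈ 0.951900
step 2 [1y] zero: DF = P = 903/1000 ≈ 0.903000
step 3 [1.5y] zero: DF = P = 1071/1250 ≈ 0.856800
step 4 [2y] zero: DF = P = 4267/5000 ≈ 0.853400
step 5 [2.5y] swap r/2=1664/43987: DF=(1 − 1664/43987·(0.951900+0.903000+0.856800+0.853400))/(1+1664/43987) = 521/625 ≈ 0.833600
step 6 [3y] bond c/2=17/400: DF=(4156337/4000000 − 17/400·(0.951900+0.903000+0.856800+0.853400+0.833600))/(1+17/400) = 4087/5000 ≈ 0.817400
step 7 [3.5y] swap r/2=2022/60139: DF=(1 − 2022/60139·(0.951900+0.903000+0.856800+0.853400+0.833600+0.817400))/(1+2022/60139) = 3989/5000 ≈ 0.797800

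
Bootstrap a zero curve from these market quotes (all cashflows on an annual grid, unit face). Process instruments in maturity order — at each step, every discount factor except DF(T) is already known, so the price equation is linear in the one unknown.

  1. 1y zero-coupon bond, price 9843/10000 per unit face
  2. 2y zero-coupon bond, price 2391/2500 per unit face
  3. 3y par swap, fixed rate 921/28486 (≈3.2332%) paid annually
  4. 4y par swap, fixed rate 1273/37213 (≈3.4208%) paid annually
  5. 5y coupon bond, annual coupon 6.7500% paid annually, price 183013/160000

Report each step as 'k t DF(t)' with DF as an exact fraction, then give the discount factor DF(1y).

step 1 [1y] zero: DF = P = 9843/10000 ≈ 0.984300
step 2 [2y] zero: DF = P = 2391/2500 ≈ 0.956400
step 3 [3y] swap r/1=921/28486: DF=(1 − 921/28486·(0.984300+0.956400))/(1+921/28486) = 9079/10000 ≈ 0.907900
step 4 [4y] swap r/1=1273/37213: DF=(1 − 1273/37213·(0.984300+0.956400+0.907900))/(1+1273/37213) = 8727/10000 ≈ 0.872700
step 5 [5y] bond c/1=27/400: DF=(183013/160000 − 27/400·(0.984300+0.956400+0.907900+0.872700))/(1+27/400) = 4181/5000 ≈ 0.836200

1 1 9843/10000
2 2 2391/2500
3 3 9079/10000
4 4 8727/10000
5 5 4181/5000
DF(1y) = 9843/10000 ≈ 0.984300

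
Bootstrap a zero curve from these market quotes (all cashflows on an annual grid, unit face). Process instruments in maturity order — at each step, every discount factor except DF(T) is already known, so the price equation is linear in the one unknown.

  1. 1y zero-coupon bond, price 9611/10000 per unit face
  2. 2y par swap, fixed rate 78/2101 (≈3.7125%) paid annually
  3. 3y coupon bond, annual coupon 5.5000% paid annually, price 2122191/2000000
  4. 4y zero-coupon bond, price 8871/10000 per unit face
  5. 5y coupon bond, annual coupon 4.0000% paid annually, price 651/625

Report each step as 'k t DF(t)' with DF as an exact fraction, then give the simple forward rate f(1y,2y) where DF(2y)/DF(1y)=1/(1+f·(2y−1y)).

1 1 9611/10000
2 2 4649/5000
3 3 567/625
4 4 8871/10000
5 5 4299/5000
f(1y,2y) = ((9611/10000)/(4649/5000) − 1)/(1) = 313/9298 ≈ 3.3663%

step 1 [1y] zero: DF = P = 9611/10000 ≈ 0.961100
step 2 [2y] swap r/1=78/2101: DF=(1 − 78/2101·(0.961100))/(1+78/2101) = 4649/5000 ≈ 0.929800
step 3 [3y] bond c/1=11/200: DF=(2122191/2000000 − 11/200·(0.961100+0.929800))/(1+11/200) = 567/625 ≈ 0.907200
step 4 [4y] zero: DF = P = 8871/10000 ≈ 0.887100
step 5 [5y] bond c/1=1/25: DF=(651/625 − 1/25·(0.961100+0.929800+0.907200+0.887100))/(1+1/25) = 4299/5000 ≈ 0.859800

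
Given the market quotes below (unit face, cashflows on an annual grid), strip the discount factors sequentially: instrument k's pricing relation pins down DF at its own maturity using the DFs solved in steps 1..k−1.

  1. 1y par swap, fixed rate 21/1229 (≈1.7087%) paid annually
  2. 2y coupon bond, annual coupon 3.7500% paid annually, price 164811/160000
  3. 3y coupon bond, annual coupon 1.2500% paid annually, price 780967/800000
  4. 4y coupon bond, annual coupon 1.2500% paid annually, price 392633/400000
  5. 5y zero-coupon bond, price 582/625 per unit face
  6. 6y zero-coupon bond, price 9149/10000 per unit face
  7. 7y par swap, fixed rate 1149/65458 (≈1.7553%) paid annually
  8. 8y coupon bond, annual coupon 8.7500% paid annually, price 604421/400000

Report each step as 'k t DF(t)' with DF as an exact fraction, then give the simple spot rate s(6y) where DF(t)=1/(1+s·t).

1 1 1229/1250
2 2 9573/10000
3 3 4701/5000
4 4 9339/10000
5 5 582/625
6 6 9149/10000
7 7 8851/10000
8 8 2157/2500
s(6y) = (1/(9149/10000) − 1)/(6) = 851/54894 ≈ 1.5503%

step 1 [1y] swap r/1=21/1229: DF=(1 − 21/1229·(0))/(1+21/1229) = 1229/1250 ≈ 0.983200
step 2 [2y] bond c/1=3/80: DF=(164811/160000 − 3/80·(0.983200))/(1+3/80) = 9573/10000 ≈ 0.957300
step 3 [3y] bond c/1=1/80: DF=(780967/800000 − 1/80·(0.983200+0.957300))/(1+1/80) = 4701/5000 ≈ 0.940200
step 4 [4y] bond c/1=1/80: DF=(392633/400000 − 1/80·(0.983200+0.957300+0.940200))/(1+1/80) = 9339/10000 ≈ 0.933900
step 5 [5y] zero: DF = P = 582/625 ≈ 0.931200
step 6 [6y] zero: DF = P = 9149/10000 ≈ 0.914900
step 7 [7y] swap r/1=1149/65458: DF=(1 − 1149/65458·(0.983200+0.957300+0.940200+0.933900+0.931200+0.914900))/(1+1149/65458) = 8851/10000 ≈ 0.885100
step 8 [8y] bond c/1=7/80: DF=(604421/400000 − 7/80·(0.983200+0.957300+0.940200+0.933900+0.931200+0.914900+0.885100))/(1+7/80) = 2157/2500 ≈ 0.862800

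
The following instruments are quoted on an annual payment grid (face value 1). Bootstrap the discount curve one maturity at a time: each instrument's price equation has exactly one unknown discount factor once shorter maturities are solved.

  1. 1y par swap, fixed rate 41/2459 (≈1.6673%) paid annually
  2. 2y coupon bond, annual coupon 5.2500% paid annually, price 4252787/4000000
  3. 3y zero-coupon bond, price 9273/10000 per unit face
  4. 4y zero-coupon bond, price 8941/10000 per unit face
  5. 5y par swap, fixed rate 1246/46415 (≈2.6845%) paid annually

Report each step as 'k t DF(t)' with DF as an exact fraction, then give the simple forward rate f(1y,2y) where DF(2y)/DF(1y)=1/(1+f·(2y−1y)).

step 1 [1y] swap r/1=41/2459: DF=(1 − 41/2459·(0))/(1+41/2459) = 2459/2500 ≈ 0.983600
step 2 [2y] bond c/1=21/400: DF=(4252787/4000000 − 21/400·(0.983600))/(1+21/400) = 9611/10000 ≈ 0.961100
step 3 [3y] zero: DF = P = 9273/10000 ≈ 0.927300
step 4 [4y] zero: DF = P = 8941/10000 ≈ 0.894100
step 5 [5y] swap r/1=1246/46415: DF=(1 − 1246/46415·(0.983600+0.961100+0.927300+0.894100))/(1+1246/46415) = 4377/5000 ≈ 0.875400

1 1 2459/2500
2 2 9611/10000
3 3 9273/10000
4 4 8941/10000
5 5 4377/5000
f(1y,2y) = ((2459/2500)/(9611/10000) − 1)/(1) = 225/9611 ≈ 2.3411%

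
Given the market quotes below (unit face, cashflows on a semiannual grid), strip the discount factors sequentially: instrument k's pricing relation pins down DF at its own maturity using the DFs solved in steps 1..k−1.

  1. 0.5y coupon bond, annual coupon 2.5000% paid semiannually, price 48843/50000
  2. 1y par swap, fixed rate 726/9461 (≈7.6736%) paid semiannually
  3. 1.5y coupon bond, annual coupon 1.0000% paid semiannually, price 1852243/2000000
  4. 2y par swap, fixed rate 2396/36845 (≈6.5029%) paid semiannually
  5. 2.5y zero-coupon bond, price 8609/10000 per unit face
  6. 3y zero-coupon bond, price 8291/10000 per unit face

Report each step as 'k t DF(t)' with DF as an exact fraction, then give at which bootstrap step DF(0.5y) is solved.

step 1 [0.5y] bond c/2=1/80: DF=(48843/50000 − 1/80·(0))/(1+1/80) = 603/625 ≈ 0.964800
step 2 [1y] swap r/2=363/9461: DF=(1 − 363/9461·(0.964800))/(1+363/9461) = 4637/5000 ≈ 0.927400
step 3 [1.5y] bond c/2=1/200: DF=(1852243/2000000 − 1/200·(0.964800+0.927400))/(1+1/200) = 9121/10000 ≈ 0.912100
step 4 [2y] swap r/2=1198/36845: DF=(1 − 1198/36845·(0.964800+0.927400+0.912100))/(1+1198/36845) = 4401/5000 ≈ 0.880200
step 5 [2.5y] zero: DF = P = 8609/10000 ≈ 0.860900
step 6 [3y] zero: DF = P = 8291/10000 ≈ 0.829100

1 1/2 603/625
2 1 4637/5000
3 3/2 9121/10000
4 2 4401/5000
5 5/2 8609/10000
6 3 8291/10000
DF(0.5y) is solved at step 1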